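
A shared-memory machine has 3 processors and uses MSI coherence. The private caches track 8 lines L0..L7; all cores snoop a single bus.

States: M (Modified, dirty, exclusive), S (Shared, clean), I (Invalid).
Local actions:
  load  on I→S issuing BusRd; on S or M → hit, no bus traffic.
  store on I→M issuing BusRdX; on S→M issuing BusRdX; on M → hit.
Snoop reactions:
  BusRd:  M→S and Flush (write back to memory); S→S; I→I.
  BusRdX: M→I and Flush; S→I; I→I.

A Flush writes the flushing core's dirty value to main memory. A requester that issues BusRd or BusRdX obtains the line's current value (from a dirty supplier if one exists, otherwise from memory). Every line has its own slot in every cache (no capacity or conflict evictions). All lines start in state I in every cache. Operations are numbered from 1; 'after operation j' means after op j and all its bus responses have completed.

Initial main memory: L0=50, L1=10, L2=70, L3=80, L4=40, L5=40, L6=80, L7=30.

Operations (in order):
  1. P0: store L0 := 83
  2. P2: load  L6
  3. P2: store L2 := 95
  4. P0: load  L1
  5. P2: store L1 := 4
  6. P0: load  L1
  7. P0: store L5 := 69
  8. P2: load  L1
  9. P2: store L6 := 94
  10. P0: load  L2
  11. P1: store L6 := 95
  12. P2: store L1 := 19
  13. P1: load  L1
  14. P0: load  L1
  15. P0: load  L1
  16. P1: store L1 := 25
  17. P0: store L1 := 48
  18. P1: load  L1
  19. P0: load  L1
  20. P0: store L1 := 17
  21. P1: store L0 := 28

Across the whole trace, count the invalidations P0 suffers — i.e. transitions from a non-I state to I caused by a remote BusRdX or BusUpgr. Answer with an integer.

  op1 P0: store L0 := 83 → M/I/I on L0; bus BusRdX; mem=50
  op2 P2: load  L6 → I/I/S on L6; bus BusRd; mem=80
  op3 P2: store L2 := 95 → I/I/M on L2; bus BusRdX; mem=70
  op4 P0: load  L1 → S/I/I on L1; bus BusRd; mem=10
  op5 P2: store L1 := 4 → I/I/M on L1; bus BusRdX; mem=10
  op6 P0: load  L1 → S/I/S on L1; bus BusRd Flush; mem=4
  op7 P0: store L5 := 69 → M/I/I on L5; bus BusRdX; mem=40
  op8 P2: load  L1 → S/I/S on L1; bus (none); mem=4
  op9 P2: store L6 := 94 → I/I/M on L6; bus BusRdX; mem=80
  op10 P0: load  L2 → S/I/S on L2; bus BusRd Flush; mem=95
  op11 P1: store L6 := 95 → I/M/I on L6; bus BusRdX Flush; mem=94
  op12 P2: store L1 := 19 → I/I/M on L1; bus BusRdX; mem=4
  op13 P1: load  L1 → I/S/S on L1; bus BusRd Flush; mem=19
  op14 P0: load  L1 → S/S/S on L1; bus BusRd; mem=19
  op15 P0: load  L1 → S/S/S on L1; bus (none); mem=19
  op16 P1: store L1 := 25 → I/M/I on L1; bus BusRdX; mem=19
  op17 P0: store L1 := 48 → M/I/I on L1; bus BusRdX Flush; mem=25
  op18 P1: load  L1 → S/S/I on L1; bus BusRd Flush; mem=48
  op19 P0: load  L1 → S/S/I on L1; bus (none); mem=48
  op20 P0: store L1 := 17 → M/I/I on L1; bus BusRdX; mem=48
  op21 P1: store L0 := 28 → I/M/I on L0; bus BusRdX Flush; mem=83

invalidations = 4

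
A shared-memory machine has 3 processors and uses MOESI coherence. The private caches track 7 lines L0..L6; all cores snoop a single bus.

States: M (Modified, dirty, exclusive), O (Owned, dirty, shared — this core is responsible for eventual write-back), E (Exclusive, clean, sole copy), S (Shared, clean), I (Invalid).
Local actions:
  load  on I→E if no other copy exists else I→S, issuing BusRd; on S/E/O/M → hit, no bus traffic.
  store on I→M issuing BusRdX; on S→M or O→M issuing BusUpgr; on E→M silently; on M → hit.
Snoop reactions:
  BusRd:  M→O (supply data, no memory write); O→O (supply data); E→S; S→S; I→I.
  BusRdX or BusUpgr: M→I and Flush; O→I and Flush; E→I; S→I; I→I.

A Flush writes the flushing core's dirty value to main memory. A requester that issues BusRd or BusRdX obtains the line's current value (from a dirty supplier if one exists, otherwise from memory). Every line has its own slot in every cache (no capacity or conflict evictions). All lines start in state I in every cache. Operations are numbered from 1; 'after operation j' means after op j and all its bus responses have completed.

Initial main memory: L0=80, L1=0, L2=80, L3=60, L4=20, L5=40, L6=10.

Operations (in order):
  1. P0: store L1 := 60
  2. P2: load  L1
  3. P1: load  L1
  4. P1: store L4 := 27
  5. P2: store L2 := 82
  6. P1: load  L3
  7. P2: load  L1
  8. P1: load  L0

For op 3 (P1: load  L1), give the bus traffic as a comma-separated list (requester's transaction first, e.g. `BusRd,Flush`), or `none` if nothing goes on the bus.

1. P0: store L1 := 60  bus=[BusRdX]  L1: P0=M P1=I P2=I  mem[L1]=0
2. P2: load  L1  bus=[BusRd]  L1: P0=O P1=I P2=S  mem[L1]=0
3. P1: load  L1  bus=[BusRd]  L1: P0=O P1=S P2=S  mem[L1]=0
4. P1: store L4 := 27  bus=[BusRdX]  L4: P0=I P1=M P2=I  mem[L4]=20
5. P2: store L2 := 82  bus=[BusRdX]  L2: P0=I P1=I P2=M  mem[L2]=80
6. P1: load  L3  bus=[BusRd]  L3: P0=I P1=E P2=I  mem[L3]=60
7. P2: load  L1  bus=[-]  L1: P0=O P1=S P2=S  mem[L1]=0
8. P1: load  L0  bus=[BusRd]  L0: P0=I P1=E P2=I  mem[L0]=80

bus = BusRd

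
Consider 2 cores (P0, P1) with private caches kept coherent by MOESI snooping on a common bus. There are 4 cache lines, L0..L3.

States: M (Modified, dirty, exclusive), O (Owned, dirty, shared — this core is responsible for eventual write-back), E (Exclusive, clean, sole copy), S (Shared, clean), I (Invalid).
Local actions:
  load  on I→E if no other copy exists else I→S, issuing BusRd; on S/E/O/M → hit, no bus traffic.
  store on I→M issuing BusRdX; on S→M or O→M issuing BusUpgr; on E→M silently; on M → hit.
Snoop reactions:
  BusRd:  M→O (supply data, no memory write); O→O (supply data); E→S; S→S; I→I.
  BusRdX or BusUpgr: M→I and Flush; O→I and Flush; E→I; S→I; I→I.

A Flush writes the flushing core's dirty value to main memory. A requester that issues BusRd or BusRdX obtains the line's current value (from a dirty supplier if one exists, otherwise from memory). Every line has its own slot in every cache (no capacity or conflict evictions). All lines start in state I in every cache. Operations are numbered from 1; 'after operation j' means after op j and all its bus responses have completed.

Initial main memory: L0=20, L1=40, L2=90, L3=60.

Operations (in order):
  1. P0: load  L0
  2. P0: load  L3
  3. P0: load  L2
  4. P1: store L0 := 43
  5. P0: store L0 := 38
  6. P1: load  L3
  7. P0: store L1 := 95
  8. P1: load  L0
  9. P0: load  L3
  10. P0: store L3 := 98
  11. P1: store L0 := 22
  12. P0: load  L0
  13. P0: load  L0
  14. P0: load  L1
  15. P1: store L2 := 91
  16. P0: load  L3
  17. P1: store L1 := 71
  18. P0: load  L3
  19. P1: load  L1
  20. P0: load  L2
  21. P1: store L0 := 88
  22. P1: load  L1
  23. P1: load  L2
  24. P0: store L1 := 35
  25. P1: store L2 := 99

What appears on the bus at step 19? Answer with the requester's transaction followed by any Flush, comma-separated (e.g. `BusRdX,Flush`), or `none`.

bus = none

  op1 P0: load  L0 → E/I on L0; bus BusRd; mem=20
  op2 P0: load  L3 → E/I on L3; bus BusRd; mem=60
  op3 P0: load  L2 → E/I on L2; bus BusRd; mem=90
  op4 P1: store L0 := 43 → I/M on L0; bus BusRdX; mem=20
  op5 P0: store L0 := 38 → M/I on L0; bus BusRdX Flush; mem=43
  op6 P1: load  L3 → S/S on L3; bus BusRd; mem=60
  op7 P0: store L1 := 95 → M/I on L1; bus BusRdX; mem=40
  op8 P1: load  L0 → O/S on L0; bus BusRd; mem=43
  op9 P0: load  L3 → S/S on L3; bus (none); mem=60
  op10 P0: store L3 := 98 → M/I on L3; bus BusUpgr; mem=60
  op11 P1: store L0 := 22 → I/M on L0; bus BusUpgr Flush; mem=38
  op12 P0: load  L0 → S/O on L0; bus BusRd; mem=38
  op13 P0: load  L0 → S/O on L0; bus (none); mem=38
  op14 P0: load  L1 → M/I on L1; bus (none); mem=40
  op15 P1: store L2 := 91 → I/M on L2; bus BusRdX; mem=90
  op16 P0: load  L3 → M/I on L3; bus (none); mem=60
  op17 P1: store L1 := 71 → I/M on L1; bus BusRdX Flush; mem=95
  op18 P0: load  L3 → M/I on L3; bus (none); mem=60
  op19 P1: load  L1 → I/M on L1; bus (none); mem=95
  op20 P0: load  L2 → S/O on L2; bus BusRd; mem=90
  op21 P1: store L0 := 88 → I/M on L0; bus BusUpgr; mem=38
  op22 P1: load  L1 → I/M on L1; bus (none); mem=95
  op23 P1: load  L2 → S/O on L2; bus (none); mem=90
  op24 P0: store L1 := 35 → M/I on L1; bus BusRdX Flush; mem=71
  op25 P1: store L2 := 99 → I/M on L2; bus BusUpgr; mem=90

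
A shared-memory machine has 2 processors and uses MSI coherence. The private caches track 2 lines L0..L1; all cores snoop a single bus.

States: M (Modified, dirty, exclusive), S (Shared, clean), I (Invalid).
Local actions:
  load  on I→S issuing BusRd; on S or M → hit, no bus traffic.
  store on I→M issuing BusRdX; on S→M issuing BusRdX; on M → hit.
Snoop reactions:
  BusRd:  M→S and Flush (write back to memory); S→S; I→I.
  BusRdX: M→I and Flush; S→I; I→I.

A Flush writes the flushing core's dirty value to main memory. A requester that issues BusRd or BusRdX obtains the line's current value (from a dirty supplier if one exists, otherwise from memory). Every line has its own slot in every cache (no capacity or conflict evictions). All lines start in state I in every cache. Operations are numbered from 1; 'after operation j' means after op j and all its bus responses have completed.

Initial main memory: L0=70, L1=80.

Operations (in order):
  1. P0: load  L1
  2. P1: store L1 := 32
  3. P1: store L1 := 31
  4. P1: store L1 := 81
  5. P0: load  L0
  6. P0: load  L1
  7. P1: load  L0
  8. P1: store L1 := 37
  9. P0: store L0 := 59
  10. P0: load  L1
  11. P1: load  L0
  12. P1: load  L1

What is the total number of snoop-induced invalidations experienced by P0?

[1] P0: load  L1 | P0:S(80), P1:I | bus: BusRd
[2] P1: store L1 := 32 | P0:I, P1:M(32) | bus: BusRdX
[3] P1: store L1 := 31 | P0:I, P1:M(31) | bus: none
[4] P1: store L1 := 81 | P0:I, P1:M(81) | bus: none
[5] P0: load  L0 | P0:S(70), P1:I | bus: BusRd
[6] P0: load  L1 | P0:S(81), P1:S(81) | bus: BusRd,Flush
[7] P1: load  L0 | P0:S(70), P1:S(70) | bus: BusRd
[8] P1: store L1 := 37 | P0:I, P1:M(37) | bus: BusRdX
[9] P0: store L0 := 59 | P0:M(59), P1:I | bus: BusRdX
[10] P0: load  L1 | P0:S(37), P1:S(37) | bus: BusRd,Flush
[11] P1: load  L0 | P0:S(59), P1:S(59) | bus: BusRd,Flush
[12] P1: load  L1 | P0:S(37), P1:S(37) | bus: none

invalidations = 2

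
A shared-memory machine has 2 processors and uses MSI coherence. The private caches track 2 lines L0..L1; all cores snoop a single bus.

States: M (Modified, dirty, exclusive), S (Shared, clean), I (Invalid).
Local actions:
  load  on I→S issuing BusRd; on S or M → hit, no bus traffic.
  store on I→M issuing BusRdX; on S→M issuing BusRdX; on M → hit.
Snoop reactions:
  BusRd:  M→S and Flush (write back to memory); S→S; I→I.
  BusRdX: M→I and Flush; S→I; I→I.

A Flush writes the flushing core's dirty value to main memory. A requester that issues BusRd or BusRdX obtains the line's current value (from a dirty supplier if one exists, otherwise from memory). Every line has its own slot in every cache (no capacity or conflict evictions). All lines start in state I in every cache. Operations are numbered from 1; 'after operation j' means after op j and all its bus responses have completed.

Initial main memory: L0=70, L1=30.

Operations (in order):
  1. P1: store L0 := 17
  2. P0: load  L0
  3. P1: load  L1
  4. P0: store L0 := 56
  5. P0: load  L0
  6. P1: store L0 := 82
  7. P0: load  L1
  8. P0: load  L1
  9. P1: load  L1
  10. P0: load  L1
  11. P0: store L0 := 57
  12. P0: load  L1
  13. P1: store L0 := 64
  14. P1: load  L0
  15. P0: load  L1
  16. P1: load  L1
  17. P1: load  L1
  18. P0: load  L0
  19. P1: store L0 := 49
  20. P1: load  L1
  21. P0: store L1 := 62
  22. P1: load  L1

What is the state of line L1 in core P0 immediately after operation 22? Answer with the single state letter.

[1] P1: store L0 := 17 | P0:I, P1:M(17) | bus: BusRdX
[2] P0: load  L0 | P0:S(17), P1:S(17) | bus: BusRd,Flush
[3] P1: load  L1 | P0:I, P1:S(30) | bus: BusRd
[4] P0: store L0 := 56 | P0:M(56), P1:I | bus: BusRdX
[5] P0: load  L0 | P0:M(56), P1:I | bus: none
[6] P1: store L0 := 82 | P0:I, P1:M(82) | bus: BusRdX,Flush
[7] P0: load  L1 | P0:S(30), P1:S(30) | bus: BusRd
[8] P0: load  L1 | P0:S(30), P1:S(30) | bus: none
[9] P1: load  L1 | P0:S(30), P1:S(30) | bus: none
[10] P0: load  L1 | P0:S(30), P1:S(30) | bus: none
[11] P0: store L0 := 57 | P0:M(57), P1:I | bus: BusRdX,Flush
[12] P0: load  L1 | P0:S(30), P1:S(30) | bus: none
[13] P1: store L0 := 64 | P0:I, P1:M(64) | bus: BusRdX,Flush
[14] P1: load  L0 | P0:I, P1:M(64) | bus: none
[15] P0: load  L1 | P0:S(30), P1:S(30) | bus: none
[16] P1: load  L1 | P0:S(30), P1:S(30) | bus: none
[17] P1: load  L1 | P0:S(30), P1:S(30) | bus: none
[18] P0: load  L0 | P0:S(64), P1:S(64) | bus: BusRd,Flush
[19] P1: store L0 := 49 | P0:I, P1:M(49) | bus: BusRdX
[20] P1: load  L1 | P0:S(30), P1:S(30) | bus: none
[21] P0: store L1 := 62 | P0:M(62), P1:I | bus: BusRdX
[22] P1: load  L1 | P0:S(62), P1:S(62) | bus: BusRd,Flush

state = S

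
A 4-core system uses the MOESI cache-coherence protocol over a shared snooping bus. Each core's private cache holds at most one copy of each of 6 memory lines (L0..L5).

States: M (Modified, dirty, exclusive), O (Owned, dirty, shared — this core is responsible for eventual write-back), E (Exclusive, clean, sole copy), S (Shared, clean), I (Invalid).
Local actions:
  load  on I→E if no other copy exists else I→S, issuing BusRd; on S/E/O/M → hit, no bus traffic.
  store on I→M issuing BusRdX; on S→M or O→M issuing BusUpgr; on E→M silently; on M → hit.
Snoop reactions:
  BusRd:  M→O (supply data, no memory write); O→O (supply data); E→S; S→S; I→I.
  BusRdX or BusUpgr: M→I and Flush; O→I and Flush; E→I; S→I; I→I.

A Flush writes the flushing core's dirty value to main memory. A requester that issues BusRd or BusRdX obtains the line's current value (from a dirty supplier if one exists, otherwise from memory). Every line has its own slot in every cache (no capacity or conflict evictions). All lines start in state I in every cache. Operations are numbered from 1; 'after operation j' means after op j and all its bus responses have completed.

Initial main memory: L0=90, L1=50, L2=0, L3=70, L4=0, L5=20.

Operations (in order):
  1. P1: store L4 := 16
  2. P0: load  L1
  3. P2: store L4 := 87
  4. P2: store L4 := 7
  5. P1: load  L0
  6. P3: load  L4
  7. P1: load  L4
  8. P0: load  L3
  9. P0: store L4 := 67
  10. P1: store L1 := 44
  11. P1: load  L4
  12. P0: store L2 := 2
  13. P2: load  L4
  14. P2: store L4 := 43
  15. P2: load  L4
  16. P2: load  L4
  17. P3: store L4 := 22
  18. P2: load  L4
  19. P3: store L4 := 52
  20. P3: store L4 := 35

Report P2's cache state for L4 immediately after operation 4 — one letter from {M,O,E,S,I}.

state = M

step 1: P1: store L4 := 16  ⟶  IMII  (L4)  txn=BusRdX  M[L4]=0
step 2: P0: load  L1  ⟶  EIII  (L1)  txn=BusRd  M[L1]=50
step 3: P2: store L4 := 87  ⟶  IIMI  (L4)  txn=BusRdX+Flush  M[L4]=16
step 4: P2: store L4 := 7  ⟶  IIMI  (L4)  txn=∅  M[L4]=16
step 5: P1: load  L0  ⟶  IEII  (L0)  txn=BusRd  M[L0]=90
step 6: P3: load  L4  ⟶  IIOS  (L4)  txn=BusRd  M[L4]=16
step 7: P1: load  L4  ⟶  ISOS  (L4)  txn=BusRd  M[L4]=16
step 8: P0: load  L3  ⟶  EIII  (L3)  txn=BusRd  M[L3]=70
step 9: P0: store L4 := 67  ⟶  MIII  (L4)  txn=BusRdX+Flush  M[L4]=7
step 10: P1: store L1 := 44  ⟶  IMII  (L1)  txn=BusRdX  M[L1]=50
step 11: P1: load  L4  ⟶  OSII  (L4)  txn=BusRd  M[L4]=7
step 12: P0: store L2 := 2  ⟶  MIII  (L2)  txn=BusRdX  M[L2]=0
step 13: P2: load  L4  ⟶  OSSI  (L4)  txn=BusRd  M[L4]=7
step 14: P2: store L4 := 43  ⟶  IIMI  (L4)  txn=BusUpgr+Flush  M[L4]=67
step 15: P2: load  L4  ⟶  IIMI  (L4)  txn=∅  M[L4]=67
step 16: P2: load  L4  ⟶  IIMI  (L4)  txn=∅  M[L4]=67
step 17: P3: store L4 := 22  ⟶  IIIM  (L4)  txn=BusRdX+Flush  M[L4]=43
step 18: P2: load  L4  ⟶  IISO  (L4)  txn=BusRd  M[L4]=43
step 19: P3: store L4 := 52  ⟶  IIIM  (L4)  txn=BusUpgr  M[L4]=43
step 20: P3: store L4 := 35  ⟶  IIIM  (L4)  txn=∅  M[L4]=43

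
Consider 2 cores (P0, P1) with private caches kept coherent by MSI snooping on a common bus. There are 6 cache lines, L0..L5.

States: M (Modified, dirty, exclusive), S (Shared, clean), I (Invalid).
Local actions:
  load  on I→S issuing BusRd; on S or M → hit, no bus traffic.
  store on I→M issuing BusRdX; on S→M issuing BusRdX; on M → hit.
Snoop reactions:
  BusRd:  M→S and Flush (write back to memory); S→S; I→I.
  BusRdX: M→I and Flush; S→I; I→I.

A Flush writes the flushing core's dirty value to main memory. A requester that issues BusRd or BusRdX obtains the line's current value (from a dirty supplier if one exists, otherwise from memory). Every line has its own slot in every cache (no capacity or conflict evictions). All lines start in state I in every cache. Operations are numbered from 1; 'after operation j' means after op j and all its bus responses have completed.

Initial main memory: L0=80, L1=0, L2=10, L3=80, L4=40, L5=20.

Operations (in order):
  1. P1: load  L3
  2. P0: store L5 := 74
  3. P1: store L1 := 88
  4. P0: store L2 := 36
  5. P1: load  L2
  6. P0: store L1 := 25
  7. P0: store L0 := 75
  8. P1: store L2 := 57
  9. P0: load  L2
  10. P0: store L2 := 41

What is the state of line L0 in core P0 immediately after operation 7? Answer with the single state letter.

state = M

[1] P1: load  L3 | P0:I, P1:S(80) | bus: BusRd
[2] P0: store L5 := 74 | P0:M(74), P1:I | bus: BusRdX
[3] P1: store L1 := 88 | P0:I, P1:M(88) | bus: BusRdX
[4] P0: store L2 := 36 | P0:M(36), P1:I | bus: BusRdX
[5] P1: load  L2 | P0:S(36), P1:S(36) | bus: BusRd,Flush
[6] P0: store L1 := 25 | P0:M(25), P1:I | bus: BusRdX,Flush
[7] P0: store L0 := 75 | P0:M(75), P1:I | bus: BusRdX
[8] P1: store L2 := 57 | P0:I, P1:M(57) | bus: BusRdX
[9] P0: load  L2 | P0:S(57), P1:S(57) | bus: BusRd,Flush
[10] P0: store L2 := 41 | P0:M(41), P1:I | bus: BusRdX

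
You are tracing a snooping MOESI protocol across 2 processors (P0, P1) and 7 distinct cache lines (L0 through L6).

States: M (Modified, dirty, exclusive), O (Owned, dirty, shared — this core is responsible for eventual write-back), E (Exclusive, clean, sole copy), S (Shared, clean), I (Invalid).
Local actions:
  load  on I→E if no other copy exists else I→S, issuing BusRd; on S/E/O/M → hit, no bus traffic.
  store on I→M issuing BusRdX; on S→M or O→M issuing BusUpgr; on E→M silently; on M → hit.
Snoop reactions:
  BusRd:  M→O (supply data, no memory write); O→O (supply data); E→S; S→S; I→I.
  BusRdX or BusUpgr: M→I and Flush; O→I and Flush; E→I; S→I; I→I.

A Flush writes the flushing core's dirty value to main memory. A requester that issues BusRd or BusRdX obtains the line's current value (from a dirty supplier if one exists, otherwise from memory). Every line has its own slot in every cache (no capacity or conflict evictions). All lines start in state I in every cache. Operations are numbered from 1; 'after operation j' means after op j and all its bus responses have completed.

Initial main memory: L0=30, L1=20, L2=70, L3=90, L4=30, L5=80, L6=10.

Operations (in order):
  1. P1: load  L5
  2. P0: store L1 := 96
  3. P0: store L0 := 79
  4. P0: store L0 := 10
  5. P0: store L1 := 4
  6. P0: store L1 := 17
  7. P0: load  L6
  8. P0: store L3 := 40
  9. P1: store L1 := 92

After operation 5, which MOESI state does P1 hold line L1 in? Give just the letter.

  op1 P1: load  L5 → I/E on L5; bus BusRd; mem=80
  op2 P0: store L1 := 96 → M/I on L1; bus BusRdX; mem=20
  op3 P0: store L0 := 79 → M/I on L0; bus BusRdX; mem=30
  op4 P0: store L0 := 10 → M/I on L0; bus (none); mem=30
  op5 P0: store L1 := 4 → M/I on L1; bus (none); mem=20
  op6 P0: store L1 := 17 → M/I on L1; bus (none); mem=20
  op7 P0: load  L6 → E/I on L6; bus BusRd; mem=10
  op8 P0: store L3 := 40 → M/I on L3; bus BusRdX; mem=90
  op9 P1: store L1 := 92 → I/M on L1; bus BusRdX Flush; mem=17

state = I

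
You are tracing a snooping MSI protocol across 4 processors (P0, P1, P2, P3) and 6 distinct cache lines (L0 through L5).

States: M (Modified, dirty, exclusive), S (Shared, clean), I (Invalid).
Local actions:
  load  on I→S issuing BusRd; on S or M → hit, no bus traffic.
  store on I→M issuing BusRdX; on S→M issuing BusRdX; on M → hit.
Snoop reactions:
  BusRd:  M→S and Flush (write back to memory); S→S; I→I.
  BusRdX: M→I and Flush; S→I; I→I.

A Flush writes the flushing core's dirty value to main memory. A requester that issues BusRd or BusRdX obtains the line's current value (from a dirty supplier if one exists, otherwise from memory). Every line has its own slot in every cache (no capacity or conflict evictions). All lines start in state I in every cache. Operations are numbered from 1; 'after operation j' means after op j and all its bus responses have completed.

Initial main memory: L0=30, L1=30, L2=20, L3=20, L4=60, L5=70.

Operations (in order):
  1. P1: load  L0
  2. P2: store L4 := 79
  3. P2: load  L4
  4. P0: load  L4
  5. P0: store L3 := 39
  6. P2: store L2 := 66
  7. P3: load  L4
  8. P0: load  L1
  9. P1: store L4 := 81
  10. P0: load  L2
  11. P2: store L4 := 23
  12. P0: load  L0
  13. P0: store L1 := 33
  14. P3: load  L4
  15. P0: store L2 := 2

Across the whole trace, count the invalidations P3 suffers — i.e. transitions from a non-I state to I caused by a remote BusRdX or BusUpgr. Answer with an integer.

invalidations = 1

1. P1: load  L0  bus=[BusRd]  L0: P0=I P1=S P2=I P3=I  mem[L0]=30
2. P2: store L4 := 79  bus=[BusRdX]  L4: P0=I P1=I P2=M P3=I  mem[L4]=60
3. P2: load  L4  bus=[-]  L4: P0=I P1=I P2=M P3=I  mem[L4]=60
4. P0: load  L4  bus=[BusRd,Flush]  L4: P0=S P1=I P2=S P3=I  mem[L4]=79
5. P0: store L3 := 39  bus=[BusRdX]  L3: P0=M P1=I P2=I P3=I  mem[L3]=20
6. P2: store L2 := 66  bus=[BusRdX]  L2: P0=I P1=I P2=M P3=I  mem[L2]=20
7. P3: load  L4  bus=[BusRd]  L4: P0=S P1=I P2=S P3=S  mem[L4]=79
8. P0: load  L1  bus=[BusRd]  L1: P0=S P1=I P2=I P3=I  mem[L1]=30
9. P1: store L4 := 81  bus=[BusRdX]  L4: P0=I P1=M P2=I P3=I  mem[L4]=79
10. P0: load  L2  bus=[BusRd,Flush]  L2: P0=S P1=I P2=S P3=I  mem[L2]=66
11. P2: store L4 := 23  bus=[BusRdX,Flush]  L4: P0=I P1=I P2=M P3=I  mem[L4]=81
12. P0: load  L0  bus=[BusRd]  L0: P0=S P1=S P2=I P3=I  mem[L0]=30
13. P0: store L1 := 33  bus=[BusRdX]  L1: P0=M P1=I P2=I P3=I  mem[L1]=30
14. P3: load  L4  bus=[BusRd,Flush]  L4: P0=I P1=I P2=S P3=S  mem[L4]=23
15. P0: store L2 := 2  bus=[BusRdX]  L2: P0=M P1=I P2=I P3=I  mem[L2]=66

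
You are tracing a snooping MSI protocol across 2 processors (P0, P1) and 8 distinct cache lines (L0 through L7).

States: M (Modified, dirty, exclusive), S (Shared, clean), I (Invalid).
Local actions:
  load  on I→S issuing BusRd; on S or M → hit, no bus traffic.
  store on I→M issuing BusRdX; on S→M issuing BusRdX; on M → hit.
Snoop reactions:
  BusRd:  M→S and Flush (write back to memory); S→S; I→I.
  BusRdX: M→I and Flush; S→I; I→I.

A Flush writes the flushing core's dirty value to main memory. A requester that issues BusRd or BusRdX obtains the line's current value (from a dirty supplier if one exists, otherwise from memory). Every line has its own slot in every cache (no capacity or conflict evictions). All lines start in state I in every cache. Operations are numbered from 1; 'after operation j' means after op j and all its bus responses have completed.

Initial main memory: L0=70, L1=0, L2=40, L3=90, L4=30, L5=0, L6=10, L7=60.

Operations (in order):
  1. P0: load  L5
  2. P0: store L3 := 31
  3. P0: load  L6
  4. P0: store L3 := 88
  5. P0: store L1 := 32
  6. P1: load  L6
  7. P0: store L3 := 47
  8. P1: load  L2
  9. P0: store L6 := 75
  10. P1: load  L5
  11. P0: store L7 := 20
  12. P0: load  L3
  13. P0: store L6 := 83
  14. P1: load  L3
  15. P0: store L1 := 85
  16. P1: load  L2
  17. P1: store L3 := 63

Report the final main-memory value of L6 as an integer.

1. P0: load  L5  bus=[BusRd]  L5: P0=S P1=I  mem[L5]=0
2. P0: store L3 := 31  bus=[BusRdX]  L3: P0=M P1=I  mem[L3]=90
3. P0: load  L6  bus=[BusRd]  L6: P0=S P1=I  mem[L6]=10
4. P0: store L3 := 88  bus=[-]  L3: P0=M P1=I  mem[L3]=90
5. P0: store L1 := 32  bus=[BusRdX]  L1: P0=M P1=I  mem[L1]=0
6. P1: load  L6  bus=[BusRd]  L6: P0=S P1=S  mem[L6]=10
7. P0: store L3 := 47  bus=[-]  L3: P0=M P1=I  mem[L3]=90
8. P1: load  L2  bus=[BusRd]  L2: P0=I P1=S  mem[L2]=40
9. P0: store L6 := 75  bus=[BusRdX]  L6: P0=M P1=I  mem[L6]=10
10. P1: load  L5  bus=[BusRd]  L5: P0=S P1=S  mem[L5]=0
11. P0: store L7 := 20  bus=[BusRdX]  L7: P0=M P1=I  mem[L7]=60
12. P0: load  L3  bus=[-]  L3: P0=M P1=I  mem[L3]=90
13. P0: store L6 := 83  bus=[-]  L6: P0=M P1=I  mem[L6]=10
14. P1: load  L3  bus=[BusRd,Flush]  L3: P0=S P1=S  mem[L3]=47
15. P0: store L1 := 85  bus=[-]  L1: P0=M P1=I  mem[L1]=0
16. P1: load  L2  bus=[-]  L2: P0=I P1=S  mem[L2]=40
17. P1: store L3 := 63  bus=[BusRdX]  L3: P0=I P1=M  mem[L3]=47

memory[L6] = 10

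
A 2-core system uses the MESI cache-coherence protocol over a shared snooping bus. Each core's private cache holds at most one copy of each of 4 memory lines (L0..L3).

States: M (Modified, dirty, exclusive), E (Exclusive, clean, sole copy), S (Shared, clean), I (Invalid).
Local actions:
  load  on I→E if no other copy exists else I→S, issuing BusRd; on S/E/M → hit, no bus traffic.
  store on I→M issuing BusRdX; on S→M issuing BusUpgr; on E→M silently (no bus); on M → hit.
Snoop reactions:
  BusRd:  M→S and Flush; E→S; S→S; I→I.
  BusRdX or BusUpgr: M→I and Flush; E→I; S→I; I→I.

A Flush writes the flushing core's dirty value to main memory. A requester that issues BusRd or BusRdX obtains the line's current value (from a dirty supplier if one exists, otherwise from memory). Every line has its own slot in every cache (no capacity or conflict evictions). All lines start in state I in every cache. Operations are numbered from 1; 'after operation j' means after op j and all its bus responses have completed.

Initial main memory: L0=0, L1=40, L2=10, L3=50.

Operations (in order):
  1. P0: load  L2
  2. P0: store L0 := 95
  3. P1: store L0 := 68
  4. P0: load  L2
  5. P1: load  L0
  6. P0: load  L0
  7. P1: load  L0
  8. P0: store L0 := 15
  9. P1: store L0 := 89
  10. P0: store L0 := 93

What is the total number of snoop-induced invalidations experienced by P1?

invalidations = 2

1. P0: load  L2  bus=[BusRd]  L2: P0=E P1=I  mem[L2]=10
2. P0: store L0 := 95  bus=[BusRdX]  L0: P0=M P1=I  mem[L0]=0
3. P1: store L0 := 68  bus=[BusRdX,Flush]  L0: P0=I P1=M  mem[L0]=95
4. P0: load  L2  bus=[-]  L2: P0=E P1=I  mem[L2]=10
5. P1: load  L0  bus=[-]  L0: P0=I P1=M  mem[L0]=95
6. P0: load  L0  bus=[BusRd,Flush]  L0: P0=S P1=S  mem[L0]=68
7. P1: load  L0  bus=[-]  L0: P0=S P1=S  mem[L0]=68
8. P0: store L0 := 15  bus=[BusUpgr]  L0: P0=M P1=I  mem[L0]=68
9. P1: store L0 := 89  bus=[BusRdX,Flush]  L0: P0=I P1=M  mem[L0]=15
10. P0: store L0 := 93  bus=[BusRdX,Flush]  L0: P0=M P1=I  mem[L0]=89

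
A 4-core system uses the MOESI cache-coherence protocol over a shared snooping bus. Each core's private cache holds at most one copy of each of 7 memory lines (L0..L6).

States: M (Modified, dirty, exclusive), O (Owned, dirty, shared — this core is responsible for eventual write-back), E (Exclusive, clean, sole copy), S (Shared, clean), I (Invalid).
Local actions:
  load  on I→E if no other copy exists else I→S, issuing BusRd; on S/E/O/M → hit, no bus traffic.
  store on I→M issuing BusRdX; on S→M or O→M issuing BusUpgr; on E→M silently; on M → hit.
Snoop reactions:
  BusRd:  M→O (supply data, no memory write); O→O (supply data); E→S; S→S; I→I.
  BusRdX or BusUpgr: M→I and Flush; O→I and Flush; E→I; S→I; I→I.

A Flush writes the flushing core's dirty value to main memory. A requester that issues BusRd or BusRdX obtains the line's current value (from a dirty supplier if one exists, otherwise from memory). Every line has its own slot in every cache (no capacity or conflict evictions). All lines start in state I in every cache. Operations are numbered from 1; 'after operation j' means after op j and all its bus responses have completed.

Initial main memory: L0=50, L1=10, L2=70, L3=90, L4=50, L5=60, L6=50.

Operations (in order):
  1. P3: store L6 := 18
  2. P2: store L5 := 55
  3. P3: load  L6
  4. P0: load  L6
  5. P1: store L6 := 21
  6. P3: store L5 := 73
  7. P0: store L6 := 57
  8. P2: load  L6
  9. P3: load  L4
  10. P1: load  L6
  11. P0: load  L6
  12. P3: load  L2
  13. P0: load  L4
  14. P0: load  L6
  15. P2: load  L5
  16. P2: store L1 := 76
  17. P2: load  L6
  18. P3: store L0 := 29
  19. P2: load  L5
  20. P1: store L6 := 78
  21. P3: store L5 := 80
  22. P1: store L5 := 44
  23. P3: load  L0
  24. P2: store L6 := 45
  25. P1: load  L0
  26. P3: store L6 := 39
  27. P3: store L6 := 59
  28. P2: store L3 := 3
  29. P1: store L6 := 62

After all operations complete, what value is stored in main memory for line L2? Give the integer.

memory[L2] = 70

[1] P3: store L6 := 18 | P0:I, P1:I, P2:I, P3:M(18) | bus: BusRdX
[2] P2: store L5 := 55 | P0:I, P1:I, P2:M(55), P3:I | bus: BusRdX
[3] P3: load  L6 | P0:I, P1:I, P2:I, P3:M(18) | bus: none
[4] P0: load  L6 | P0:S(18), P1:I, P2:I, P3:O(18) | bus: BusRd
[5] P1: store L6 := 21 | P0:I, P1:M(21), P2:I, P3:I | bus: BusRdX,Flush
[6] P3: store L5 := 73 | P0:I, P1:I, P2:I, P3:M(73) | bus: BusRdX,Flush
[7] P0: store L6 := 57 | P0:M(57), P1:I, P2:I, P3:I | bus: BusRdX,Flush
[8] P2: load  L6 | P0:O(57), P1:I, P2:S(57), P3:I | bus: BusRd
[9] P3: load  L4 | P0:I, P1:I, P2:I, P3:E(50) | bus: BusRd
[10] P1: load  L6 | P0:O(57), P1:S(57), P2:S(57), P3:I | bus: BusRd
[11] P0: load  L6 | P0:O(57), P1:S(57), P2:S(57), P3:I | bus: none
[12] P3: load  L2 | P0:I, P1:I, P2:I, P3:E(70) | bus: BusRd
[13] P0: load  L4 | P0:S(50), P1:I, P2:I, P3:S(50) | bus: BusRd
[14] P0: load  L6 | P0:O(57), P1:S(57), P2:S(57), P3:I | bus: none
[15] P2: load  L5 | P0:I, P1:I, P2:S(73), P3:O(73) | bus: BusRd
[16] P2: store L1 := 76 | P0:I, P1:I, P2:M(76), P3:I | bus: BusRdX
[17] P2: load  L6 | P0:O(57), P1:S(57), P2:S(57), P3:I | bus: none
[18] P3: store L0 := 29 | P0:I, P1:I, P2:I, P3:M(29) | bus: BusRdX
[19] P2: load  L5 | P0:I, P1:I, P2:S(73), P3:O(73) | bus: none
[20] P1: store L6 := 78 | P0:I, P1:M(78), P2:I, P3:I | bus: BusUpgr,Flush
[21] P3: store L5 := 80 | P0:I, P1:I, P2:I, P3:M(80) | bus: BusUpgr
[22] P1: store L5 := 44 | P0:I, P1:M(44), P2:I, P3:I | bus: BusRdX,Flush
[23] P3: load  L0 | P0:I, P1:I, P2:I, P3:M(29) | bus: none
[24] P2: store L6 := 45 | P0:I, P1:I, P2:M(45), P3:I | bus: BusRdX,Flush
[25] P1: load  L0 | P0:I, P1:S(29), P2:I, P3:O(29) | bus: BusRd
[26] P3: store L6 := 39 | P0:I, P1:I, P2:I, P3:M(39) | bus: BusRdX,Flush
[27] P3: store L6 := 59 | P0:I, P1:I, P2:I, P3:M(59) | bus: none
[28] P2: store L3 := 3 | P0:I, P1:I, P2:M(3), P3:I | bus: BusRdX
[29] P1: store L6 := 62 | P0:I, P1:M(62), P2:I, P3:I | bus: BusRdX,Flush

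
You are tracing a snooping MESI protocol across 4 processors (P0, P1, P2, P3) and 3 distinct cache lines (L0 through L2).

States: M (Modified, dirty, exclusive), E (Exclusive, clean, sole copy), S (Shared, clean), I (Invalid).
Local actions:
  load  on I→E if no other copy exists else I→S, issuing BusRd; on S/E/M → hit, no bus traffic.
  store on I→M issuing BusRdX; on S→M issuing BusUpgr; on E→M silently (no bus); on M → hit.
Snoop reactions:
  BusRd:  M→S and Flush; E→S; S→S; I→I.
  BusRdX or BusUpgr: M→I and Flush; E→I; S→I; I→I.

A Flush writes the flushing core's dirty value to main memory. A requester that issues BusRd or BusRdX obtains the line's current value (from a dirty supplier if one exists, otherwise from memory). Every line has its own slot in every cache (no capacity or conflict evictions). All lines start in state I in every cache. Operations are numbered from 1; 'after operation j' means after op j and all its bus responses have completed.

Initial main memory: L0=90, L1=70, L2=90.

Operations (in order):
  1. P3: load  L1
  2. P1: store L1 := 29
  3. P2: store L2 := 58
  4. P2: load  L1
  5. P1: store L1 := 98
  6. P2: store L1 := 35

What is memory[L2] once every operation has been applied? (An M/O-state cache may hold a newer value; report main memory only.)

  op1 P3: load  L1 → I/I/I/E on L1; bus BusRd; mem=70
  op2 P1: store L1 := 29 → I/M/I/I on L1; bus BusRdX; mem=70
  op3 P2: store L2 := 58 → I/I/M/I on L2; bus BusRdX; mem=90
  op4 P2: load  L1 → I/S/S/I on L1; bus BusRd Flush; mem=29
  op5 P1: store L1 := 98 → I/M/I/I on L1; bus BusUpgr; mem=29
  op6 P2: store L1 := 35 → I/I/M/I on L1; bus BusRdX Flush; mem=98

memory[L2] = 90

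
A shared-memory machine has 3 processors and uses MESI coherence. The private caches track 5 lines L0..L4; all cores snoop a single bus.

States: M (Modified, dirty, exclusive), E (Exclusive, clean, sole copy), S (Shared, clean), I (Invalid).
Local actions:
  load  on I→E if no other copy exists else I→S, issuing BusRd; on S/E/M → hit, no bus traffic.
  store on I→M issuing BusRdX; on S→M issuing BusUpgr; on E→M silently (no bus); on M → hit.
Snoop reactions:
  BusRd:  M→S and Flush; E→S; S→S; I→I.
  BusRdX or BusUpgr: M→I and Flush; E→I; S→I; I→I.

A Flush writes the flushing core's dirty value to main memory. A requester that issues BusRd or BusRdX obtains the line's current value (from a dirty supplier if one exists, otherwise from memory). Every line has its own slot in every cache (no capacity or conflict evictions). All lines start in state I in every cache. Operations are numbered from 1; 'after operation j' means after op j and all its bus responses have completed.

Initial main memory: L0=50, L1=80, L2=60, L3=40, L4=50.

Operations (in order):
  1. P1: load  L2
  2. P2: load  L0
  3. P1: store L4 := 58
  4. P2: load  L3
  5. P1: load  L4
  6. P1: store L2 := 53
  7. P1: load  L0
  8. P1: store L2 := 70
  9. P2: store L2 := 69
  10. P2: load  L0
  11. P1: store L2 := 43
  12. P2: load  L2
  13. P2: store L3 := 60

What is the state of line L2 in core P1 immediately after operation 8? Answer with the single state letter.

state = M

1. P1: load  L2  bus=[BusRd]  L2: P0=I P1=E P2=I  mem[L2]=60
2. P2: load  L0  bus=[BusRd]  L0: P0=I P1=I P2=E  mem[L0]=50
3. P1: store L4 := 58  bus=[BusRdX]  L4: P0=I P1=M P2=I  mem[L4]=50
4. P2: load  L3  bus=[BusRd]  L3: P0=I P1=I P2=E  mem[L3]=40
5. P1: load  L4  bus=[-]  L4: P0=I P1=M P2=I  mem[L4]=50
6. P1: store L2 := 53  bus=[-]  L2: P0=I P1=M P2=I  mem[L2]=60
7. P1: load  L0  bus=[BusRd]  L0: P0=I P1=S P2=S  mem[L0]=50
8. P1: store L2 := 70  bus=[-]  L2: P0=I P1=M P2=I  mem[L2]=60
9. P2: store L2 := 69  bus=[BusRdX,Flush]  L2: P0=I P1=I P2=M  mem[L2]=70
10. P2: load  L0  bus=[-]  L0: P0=I P1=S P2=S  mem[L0]=50
11. P1: store L2 := 43  bus=[BusRdX,Flush]  L2: P0=I P1=M P2=I  mem[L2]=69
12. P2: load  L2  bus=[BusRd,Flush]  L2: P0=I P1=S P2=S  mem[L2]=43
13. P2: store L3 := 60  bus=[-]  L3: P0=I P1=I P2=M  mem[L3]=40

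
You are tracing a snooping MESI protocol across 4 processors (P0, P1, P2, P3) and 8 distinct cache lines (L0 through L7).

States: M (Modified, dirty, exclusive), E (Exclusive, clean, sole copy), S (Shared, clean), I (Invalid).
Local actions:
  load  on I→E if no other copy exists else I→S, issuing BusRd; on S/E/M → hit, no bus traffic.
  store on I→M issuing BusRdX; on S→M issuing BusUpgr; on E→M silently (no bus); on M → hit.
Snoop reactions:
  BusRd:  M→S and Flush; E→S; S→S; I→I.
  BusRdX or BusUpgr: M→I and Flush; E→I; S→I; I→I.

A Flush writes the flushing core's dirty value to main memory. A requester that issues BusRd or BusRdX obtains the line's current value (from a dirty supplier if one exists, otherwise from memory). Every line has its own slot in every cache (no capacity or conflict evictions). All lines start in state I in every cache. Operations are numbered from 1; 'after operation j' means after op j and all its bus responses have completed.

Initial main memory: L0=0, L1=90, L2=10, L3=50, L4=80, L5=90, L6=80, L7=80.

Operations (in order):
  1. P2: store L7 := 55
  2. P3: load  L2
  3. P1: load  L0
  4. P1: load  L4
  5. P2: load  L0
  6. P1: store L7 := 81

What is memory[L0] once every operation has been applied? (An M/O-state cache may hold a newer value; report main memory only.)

memory[L0] = 0

1. P2: store L7 := 55  bus=[BusRdX]  L7: P0=I P1=I P2=M P3=I  mem[L7]=80
2. P3: load  L2  bus=[BusRd]  L2: P0=I P1=I P2=I P3=E  mem[L2]=10
3. P1: load  L0  bus=[BusRd]  L0: P0=I P1=E P2=I P3=I  mem[L0]=0
4. P1: load  L4  bus=[BusRd]  L4: P0=I P1=E P2=I P3=I  mem[L4]=80
5. P2: load  L0  bus=[BusRd]  L0: P0=I P1=S P2=S P3=I  mem[L0]=0
6. P1: store L7 := 81  bus=[BusRdX,Flush]  L7: P0=I P1=M P2=I P3=I  mem[L7]=55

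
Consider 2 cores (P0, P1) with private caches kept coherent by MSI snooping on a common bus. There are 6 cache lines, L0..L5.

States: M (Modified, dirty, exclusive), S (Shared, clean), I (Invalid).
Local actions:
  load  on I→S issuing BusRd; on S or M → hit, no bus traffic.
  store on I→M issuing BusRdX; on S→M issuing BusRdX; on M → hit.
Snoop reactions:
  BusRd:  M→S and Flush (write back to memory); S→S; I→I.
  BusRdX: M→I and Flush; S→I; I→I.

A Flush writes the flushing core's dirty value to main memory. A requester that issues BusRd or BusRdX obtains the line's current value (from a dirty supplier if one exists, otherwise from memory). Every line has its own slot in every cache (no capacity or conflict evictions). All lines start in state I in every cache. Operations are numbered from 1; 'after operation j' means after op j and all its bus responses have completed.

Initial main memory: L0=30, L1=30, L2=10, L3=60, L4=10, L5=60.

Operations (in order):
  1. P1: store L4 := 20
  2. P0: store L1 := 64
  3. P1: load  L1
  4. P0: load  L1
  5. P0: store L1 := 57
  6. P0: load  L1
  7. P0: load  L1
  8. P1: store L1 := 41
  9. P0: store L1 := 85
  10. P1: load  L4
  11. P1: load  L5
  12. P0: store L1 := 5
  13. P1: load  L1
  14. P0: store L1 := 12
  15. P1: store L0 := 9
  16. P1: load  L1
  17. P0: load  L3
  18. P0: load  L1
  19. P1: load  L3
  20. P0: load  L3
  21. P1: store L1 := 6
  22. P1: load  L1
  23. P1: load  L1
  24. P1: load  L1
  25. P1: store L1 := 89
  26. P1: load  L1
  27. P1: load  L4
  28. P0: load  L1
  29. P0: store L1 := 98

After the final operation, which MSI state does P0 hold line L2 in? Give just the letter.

state = I

1. P1: store L4 := 20  bus=[BusRdX]  L4: P0=I P1=M  mem[L4]=10
2. P0: store L1 := 64  bus=[BusRdX]  L1: P0=M P1=I  mem[L1]=30
3. P1: load  L1  bus=[BusRd,Flush]  L1: P0=S P1=S  mem[L1]=64
4. P0: load  L1  bus=[-]  L1: P0=S P1=S  mem[L1]=64
5. P0: store L1 := 57  bus=[BusRdX]  L1: P0=M P1=I  mem[L1]=64
6. P0: load  L1  bus=[-]  L1: P0=M P1=I  mem[L1]=64
7. P0: load  L1  bus=[-]  L1: P0=M P1=I  mem[L1]=64
8. P1: store L1 := 41  bus=[BusRdX,Flush]  L1: P0=I P1=M  mem[L1]=57
9. P0: store L1 := 85  bus=[BusRdX,Flush]  L1: P0=M P1=I  mem[L1]=41
10. P1: load  L4  bus=[-]  L4: P0=I P1=M  mem[L4]=10
11. P1: load  L5  bus=[BusRd]  L5: P0=I P1=S  mem[L5]=60
12. P0: store L1 := 5  bus=[-]  L1: P0=M P1=I  mem[L1]=41
13. P1: load  L1  bus=[BusRd,Flush]  L1: P0=S P1=S  mem[L1]=5
14. P0: store L1 := 12  bus=[BusRdX]  L1: P0=M P1=I  mem[L1]=5
15. P1: store L0 := 9  bus=[BusRdX]  L0: P0=I P1=M  mem[L0]=30
16. P1: load  L1  bus=[BusRd,Flush]  L1: P0=S P1=S  mem[L1]=12
17. P0: load  L3  bus=[BusRd]  L3: P0=S P1=I  mem[L3]=60
18. P0: load  L1  bus=[-]  L1: P0=S P1=S  mem[L1]=12
19. P1: load  L3  bus=[BusRd]  L3: P0=S P1=S  mem[L3]=60
20. P0: load  L3  bus=[-]  L3: P0=S P1=S  mem[L3]=60
21. P1: store L1 := 6  bus=[BusRdX]  L1: P0=I P1=M  mem[L1]=12
22. P1: load  L1  bus=[-]  L1: P0=I P1=M  mem[L1]=12
23. P1: load  L1  bus=[-]  L1: P0=I P1=M  mem[L1]=12
24. P1: load  L1  bus=[-]  L1: P0=I P1=M  mem[L1]=12
25. P1: store L1 := 89  bus=[-]  L1: P0=I P1=M  mem[L1]=12
26. P1: load  L1  bus=[-]  L1: P0=I P1=M  mem[L1]=12
27. P1: load  L4  bus=[-]  L4: P0=I P1=M  mem[L4]=10
28. P0: load  L1  bus=[BusRd,Flush]  L1: P0=S P1=S  mem[L1]=89
29. P0: store L1 := 98  bus=[BusRdX]  L1: P0=M P1=I  mem[L1]=89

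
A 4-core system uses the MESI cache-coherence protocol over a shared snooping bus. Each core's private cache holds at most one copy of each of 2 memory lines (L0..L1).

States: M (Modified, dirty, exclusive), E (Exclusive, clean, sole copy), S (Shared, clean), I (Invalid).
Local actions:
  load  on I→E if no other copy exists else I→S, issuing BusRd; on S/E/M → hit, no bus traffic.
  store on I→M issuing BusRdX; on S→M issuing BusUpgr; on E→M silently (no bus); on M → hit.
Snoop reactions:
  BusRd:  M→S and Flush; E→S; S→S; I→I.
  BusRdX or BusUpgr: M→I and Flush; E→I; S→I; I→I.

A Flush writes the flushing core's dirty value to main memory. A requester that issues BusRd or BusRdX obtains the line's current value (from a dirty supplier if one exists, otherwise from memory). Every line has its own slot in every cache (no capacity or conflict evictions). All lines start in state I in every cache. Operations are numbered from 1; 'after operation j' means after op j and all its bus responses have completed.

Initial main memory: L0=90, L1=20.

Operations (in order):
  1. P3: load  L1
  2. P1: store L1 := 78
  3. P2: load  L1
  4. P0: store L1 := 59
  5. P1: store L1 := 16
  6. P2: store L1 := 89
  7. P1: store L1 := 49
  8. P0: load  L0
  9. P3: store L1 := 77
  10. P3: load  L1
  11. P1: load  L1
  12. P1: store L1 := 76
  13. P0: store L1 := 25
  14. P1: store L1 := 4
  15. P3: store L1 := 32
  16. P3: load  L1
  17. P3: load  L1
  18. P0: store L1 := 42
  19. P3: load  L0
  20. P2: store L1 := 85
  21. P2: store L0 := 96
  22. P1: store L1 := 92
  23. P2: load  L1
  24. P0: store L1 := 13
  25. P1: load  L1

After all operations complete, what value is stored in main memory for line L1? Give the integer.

  op1 P3: load  L1 → I/I/I/E on L1; bus BusRd; mem=20
  op2 P1: store L1 := 78 → I/M/I/I on L1; bus BusRdX; mem=20
  op3 P2: load  L1 → I/S/S/I on L1; bus BusRd Flush; mem=78
  op4 P0: store L1 := 59 → M/I/I/I on L1; bus BusRdX; mem=78
  op5 P1: store L1 := 16 → I/M/I/I on L1; bus BusRdX Flush; mem=59
  op6 P2: store L1 := 89 → I/I/M/I on L1; bus BusRdX Flush; mem=16
  op7 P1: store L1 := 49 → I/M/I/I on L1; bus BusRdX Flush; mem=89
  op8 P0: load  L0 → E/I/I/I on L0; bus BusRd; mem=90
  op9 P3: store L1 := 77 → I/I/I/M on L1; bus BusRdX Flush; mem=49
  op10 P3: load  L1 → I/I/I/M on L1; bus (none); mem=49
  op11 P1: load  L1 → I/S/I/S on L1; bus BusRd Flush; mem=77
  op12 P1: store L1 := 76 → I/M/I/I on L1; bus BusUpgr; mem=77
  op13 P0: store L1 := 25 → M/I/I/I on L1; bus BusRdX Flush; mem=76
  op14 P1: store L1 := 4 → I/M/I/I on L1; bus BusRdX Flush; mem=25
  op15 P3: store L1 := 32 → I/I/I/M on L1; bus BusRdX Flush; mem=4
  op16 P3: load  L1 → I/I/I/M on L1; bus (none); mem=4
  op17 P3: load  L1 → I/I/I/M on L1; bus (none); mem=4
  op18 P0: store L1 := 42 → M/I/I/I on L1; bus BusRdX Flush; mem=32
  op19 P3: load  L0 → S/I/I/S on L0; bus BusRd; mem=90
  op20 P2: store L1 := 85 → I/I/M/I on L1; bus BusRdX Flush; mem=42
  op21 P2: store L0 := 96 → I/I/M/I on L0; bus BusRdX; mem=90
  op22 P1: store L1 := 92 → I/M/I/I on L1; bus BusRdX Flush; mem=85
  op23 P2: load  L1 → I/S/S/I on L1; bus BusRd Flush; mem=92
  op24 P0: store L1 := 13 → M/I/I/I on L1; bus BusRdX; mem=92
  op25 P1: load  L1 → S/S/I/I on L1; bus BusRd Flush; mem=13

memory[L1] = 13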